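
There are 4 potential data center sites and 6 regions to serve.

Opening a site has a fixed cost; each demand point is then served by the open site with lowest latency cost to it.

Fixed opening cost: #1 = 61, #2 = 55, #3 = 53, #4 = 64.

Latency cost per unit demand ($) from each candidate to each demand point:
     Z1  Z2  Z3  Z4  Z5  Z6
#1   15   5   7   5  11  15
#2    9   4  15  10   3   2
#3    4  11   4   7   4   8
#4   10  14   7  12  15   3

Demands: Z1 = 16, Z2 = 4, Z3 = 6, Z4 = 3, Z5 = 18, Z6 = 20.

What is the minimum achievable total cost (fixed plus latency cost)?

327

Open {#2, #3}: assign each demand point to its cheapest open site.
  Z1→#3 16×4=64, Z2→#2 4×4=16, Z3→#3 6×4=24, Z4→#3 3×7=21, Z5→#2 18×3=54, Z6→#2 20×2=40
  latency cost 219, fixed 108 → total 327.
Compare {#1, #2, #3}: latency cost 213 + fixed 169 = 382.
Compare {#2, #3, #4}: latency cost 219 + fixed 172 = 391.
Compare {#3, #4}: latency cost 285 + fixed 117 = 402.
All other subsets cost ≥ 382. Minimum total cost: 327.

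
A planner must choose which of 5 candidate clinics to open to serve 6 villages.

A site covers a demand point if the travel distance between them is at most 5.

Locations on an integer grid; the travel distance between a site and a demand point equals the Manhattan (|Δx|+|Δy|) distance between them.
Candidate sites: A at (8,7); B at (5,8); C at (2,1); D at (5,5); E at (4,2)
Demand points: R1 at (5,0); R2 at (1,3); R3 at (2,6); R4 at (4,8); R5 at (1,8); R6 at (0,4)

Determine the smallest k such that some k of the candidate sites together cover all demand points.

Coverage sets (demand points within 5 of each site):
  A: {R4}
  B: {R3, R4, R5}
  C: {R1, R2, R3, R6}
  D: {R1, R3, R4}
  E: {R1, R2}
No single site covers all 6 demand points.
But {B, C} covers everything, so the minimum is 2.

2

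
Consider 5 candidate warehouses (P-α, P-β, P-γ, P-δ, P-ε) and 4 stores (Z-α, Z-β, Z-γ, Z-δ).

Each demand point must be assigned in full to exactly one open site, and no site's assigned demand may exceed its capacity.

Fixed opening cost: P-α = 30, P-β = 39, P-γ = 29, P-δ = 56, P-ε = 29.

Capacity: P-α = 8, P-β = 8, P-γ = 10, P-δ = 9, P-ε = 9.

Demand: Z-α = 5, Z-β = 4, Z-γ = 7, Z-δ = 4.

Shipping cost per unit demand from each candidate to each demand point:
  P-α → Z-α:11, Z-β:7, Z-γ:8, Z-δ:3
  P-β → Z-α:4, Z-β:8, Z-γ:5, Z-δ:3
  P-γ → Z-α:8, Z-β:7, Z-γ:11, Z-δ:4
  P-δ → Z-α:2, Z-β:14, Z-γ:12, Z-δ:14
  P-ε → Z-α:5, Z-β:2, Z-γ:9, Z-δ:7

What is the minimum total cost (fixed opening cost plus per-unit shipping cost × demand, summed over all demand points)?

178

Open {P-α, P-β, P-ε}; cheapest assignment that respects the capacities:
  P-α (cap 8, load 4): Z-δ — cost 4×3 = 12
  P-β (cap 8, load 7): Z-γ — cost 7×5 = 35
  P-ε (cap 9, load 9): Z-α, Z-β — cost 5×5 + 4×2 = 33
  Shipping 80, fixed 98 → total 178.
  Any other capacity-feasible assignment to {P-α, P-β, P-ε} ships for at least 80.
Compare {P-β, P-γ, P-ε}: its best feasible assignment gives total 181.
Compare {P-α, P-γ, P-ε}: its best feasible assignment gives total 193.
Every other set of open sites that can feasibly serve all demand totals ≥ 181 even under its best assignment. Minimum: 178.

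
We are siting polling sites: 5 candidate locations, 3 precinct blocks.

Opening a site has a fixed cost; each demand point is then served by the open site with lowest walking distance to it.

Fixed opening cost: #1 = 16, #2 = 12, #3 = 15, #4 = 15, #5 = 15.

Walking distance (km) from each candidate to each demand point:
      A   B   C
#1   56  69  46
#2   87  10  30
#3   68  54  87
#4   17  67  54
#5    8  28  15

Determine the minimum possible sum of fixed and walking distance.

Open {#2, #5}: assign each demand point to its cheapest open site.
  A→#5 8, B→#2 10, C→#5 15
  walking distance 33, fixed 27 → total 60.
Compare {#5}: walking distance 51 + fixed 15 = 66.
Compare {#2, #3, #5}: walking distance 33 + fixed 42 = 75.
Compare {#2, #4, #5}: walking distance 33 + fixed 42 = 75.
All other subsets cost ≥ 66. Minimum total cost: 60.

60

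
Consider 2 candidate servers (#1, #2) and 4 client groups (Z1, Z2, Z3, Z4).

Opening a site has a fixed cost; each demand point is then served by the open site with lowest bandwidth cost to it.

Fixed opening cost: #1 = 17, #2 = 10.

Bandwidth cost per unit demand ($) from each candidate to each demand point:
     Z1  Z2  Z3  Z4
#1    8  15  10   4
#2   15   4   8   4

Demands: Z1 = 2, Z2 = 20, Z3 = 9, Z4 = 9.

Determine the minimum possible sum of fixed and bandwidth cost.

Open {#2}: assign each demand point to its cheapest open site.
  Z1→#2 2×15=30, Z2→#2 20×4=80, Z3→#2 9×8=72, Z4→#2 9×4=36
  bandwidth cost 218, fixed 10 → total 228.
Compare {#1, #2}: bandwidth cost 204 + fixed 27 = 231.
Compare {#1}: bandwidth cost 442 + fixed 17 = 459.

228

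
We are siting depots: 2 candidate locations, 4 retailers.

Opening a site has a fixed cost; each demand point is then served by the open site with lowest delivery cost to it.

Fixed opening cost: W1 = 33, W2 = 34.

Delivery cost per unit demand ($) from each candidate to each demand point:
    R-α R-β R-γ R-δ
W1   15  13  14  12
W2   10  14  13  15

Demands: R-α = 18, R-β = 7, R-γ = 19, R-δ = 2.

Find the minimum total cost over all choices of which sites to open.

Open {W2}: assign each demand point to its cheapest open site.
  R-α→W2 18×10=180, R-β→W2 7×14=98, R-γ→W2 19×13=247, R-δ→W2 2×15=30
  delivery cost 555, fixed 34 → total 589.
Compare {W1, W2}: delivery cost 542 + fixed 67 = 609.
Compare {W1}: delivery cost 651 + fixed 33 = 684.

589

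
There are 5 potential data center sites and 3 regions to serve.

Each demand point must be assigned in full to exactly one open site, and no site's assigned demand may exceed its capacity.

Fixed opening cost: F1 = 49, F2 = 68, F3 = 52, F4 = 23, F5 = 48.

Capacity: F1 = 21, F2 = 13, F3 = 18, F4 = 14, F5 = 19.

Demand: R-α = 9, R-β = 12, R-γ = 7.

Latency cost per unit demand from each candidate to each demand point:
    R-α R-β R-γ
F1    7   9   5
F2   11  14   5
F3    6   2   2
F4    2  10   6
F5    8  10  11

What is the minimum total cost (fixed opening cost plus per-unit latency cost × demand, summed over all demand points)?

Open {F1, F3, F4}; cheapest assignment that respects the capacities:
  F1 (cap 21, load 7): R-γ — cost 7×5 = 35
  F3 (cap 18, load 12): R-β — cost 12×2 = 24
  F4 (cap 14, load 9): R-α — cost 9×2 = 18
  Shipping 77, fixed 124 → total 201.
  Any other capacity-feasible assignment to {F1, F3, F4} ships for at least 77.
Compare {F2, F3, F4}: its best feasible assignment gives total 220.
Compare {F1, F3}: its best feasible assignment gives total 223.
Every other set of open sites that can feasibly serve all demand totals ≥ 220 even under its best assignment. Minimum: 201.

201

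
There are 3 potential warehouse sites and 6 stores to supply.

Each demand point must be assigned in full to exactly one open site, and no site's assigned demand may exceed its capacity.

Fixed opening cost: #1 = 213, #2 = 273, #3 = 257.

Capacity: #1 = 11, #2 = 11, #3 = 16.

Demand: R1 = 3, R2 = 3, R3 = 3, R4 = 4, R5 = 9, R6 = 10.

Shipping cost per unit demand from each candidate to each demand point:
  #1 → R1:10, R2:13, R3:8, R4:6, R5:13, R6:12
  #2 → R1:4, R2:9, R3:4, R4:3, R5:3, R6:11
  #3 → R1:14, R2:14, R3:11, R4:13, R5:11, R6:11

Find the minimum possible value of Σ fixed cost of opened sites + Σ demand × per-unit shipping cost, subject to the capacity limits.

Open {#1, #2, #3}; cheapest assignment that respects the capacities:
  #1 (cap 11, load 10): R1, R3, R4 — cost 3×10 + 3×8 + 4×6 = 78
  #2 (cap 11, load 9): R5 — cost 9×3 = 27
  #3 (cap 16, load 13): R2, R6 — cost 3×14 + 10×11 = 152
  Shipping 257, fixed 743 → total 1000.
  Any other capacity-feasible assignment to {#1, #2, #3} ships for at least 257.
Total demand is 32 and no other set of sites has combined capacity ≥ 32, so {#1, #2, #3} is the only feasible choice of open sites. Minimum: 1000.

1000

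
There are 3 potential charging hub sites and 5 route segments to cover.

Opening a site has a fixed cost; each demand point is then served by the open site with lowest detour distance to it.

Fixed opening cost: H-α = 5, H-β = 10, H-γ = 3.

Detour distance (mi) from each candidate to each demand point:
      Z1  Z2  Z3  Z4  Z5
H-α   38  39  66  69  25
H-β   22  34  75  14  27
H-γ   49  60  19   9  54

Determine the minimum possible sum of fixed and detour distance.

Open {H-β, H-γ}: assign each demand point to its cheapest open site.
  Z1→H-β 22, Z2→H-β 34, Z3→H-γ 19, Z4→H-γ 9, Z5→H-β 27
  detour distance 111, fixed 13 → total 124.
Compare {H-α, H-β, H-γ}: detour distance 109 + fixed 18 = 127.
Compare {H-α, H-γ}: detour distance 130 + fixed 8 = 138.
Compare {H-α, H-β}: detour distance 161 + fixed 15 = 176.
All other subsets cost ≥ 127. Minimum total cost: 124.

124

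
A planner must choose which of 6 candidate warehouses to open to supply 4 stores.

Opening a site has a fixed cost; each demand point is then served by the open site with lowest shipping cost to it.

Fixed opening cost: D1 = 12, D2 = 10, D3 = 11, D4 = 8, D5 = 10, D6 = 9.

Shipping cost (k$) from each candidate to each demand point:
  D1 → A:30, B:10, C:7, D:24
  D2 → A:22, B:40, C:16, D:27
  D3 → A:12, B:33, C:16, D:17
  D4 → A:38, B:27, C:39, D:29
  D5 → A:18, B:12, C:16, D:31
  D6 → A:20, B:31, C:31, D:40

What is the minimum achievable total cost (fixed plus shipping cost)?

Open {D1, D3}: assign each demand point to its cheapest open site.
  A→D3 12, B→D1 10, C→D1 7, D→D3 17
  shipping cost 46, fixed 23 → total 69.
Compare {D1, D3, D4}: shipping cost 46 + fixed 31 = 77.
Compare {D3, D5}: shipping cost 57 + fixed 21 = 78.
Compare {D1, D3, D6}: shipping cost 46 + fixed 32 = 78.
All other subsets cost ≥ 77. Minimum total cost: 69.

69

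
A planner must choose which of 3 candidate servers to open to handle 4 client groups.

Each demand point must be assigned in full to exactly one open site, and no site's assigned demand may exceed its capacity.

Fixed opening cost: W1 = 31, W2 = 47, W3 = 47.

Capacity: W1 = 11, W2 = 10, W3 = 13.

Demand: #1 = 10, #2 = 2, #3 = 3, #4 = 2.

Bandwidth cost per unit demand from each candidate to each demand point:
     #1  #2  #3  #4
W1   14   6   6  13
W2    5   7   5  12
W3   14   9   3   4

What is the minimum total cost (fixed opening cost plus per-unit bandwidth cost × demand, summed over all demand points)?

179

Open {W2, W3}; cheapest assignment that respects the capacities:
  W2 (cap 10, load 10): #1 — cost 10×5 = 50
  W3 (cap 13, load 7): #2, #3, #4 — cost 2×9 + 3×3 + 2×4 = 35
  Shipping 85, fixed 94 → total 179.
  Any other capacity-feasible assignment to {W2, W3} ships for at least 85.
Compare {W1, W2}: its best feasible assignment gives total 184.
Compare {W1, W2, W3}: its best feasible assignment gives total 204.
Every other set of open sites that can feasibly serve all demand totals ≥ 184 even under its best assignment. Minimum: 179.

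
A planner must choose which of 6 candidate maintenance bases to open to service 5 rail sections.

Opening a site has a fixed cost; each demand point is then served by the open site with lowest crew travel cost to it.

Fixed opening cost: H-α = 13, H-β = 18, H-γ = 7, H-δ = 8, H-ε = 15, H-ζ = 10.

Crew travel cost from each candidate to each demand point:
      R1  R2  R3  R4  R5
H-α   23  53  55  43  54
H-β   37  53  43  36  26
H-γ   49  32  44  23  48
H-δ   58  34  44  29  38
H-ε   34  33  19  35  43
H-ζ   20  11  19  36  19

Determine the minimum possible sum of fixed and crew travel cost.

Open {H-γ, H-ζ}: assign each demand point to its cheapest open site.
  R1→H-ζ 20, R2→H-ζ 11, R3→H-ζ 19, R4→H-γ 23, R5→H-ζ 19
  crew travel cost 92, fixed 17 → total 109.
Compare {H-ζ}: crew travel cost 105 + fixed 10 = 115.
Compare {H-δ, H-ζ}: crew travel cost 98 + fixed 18 = 116.
Compare {H-γ, H-δ, H-ζ}: crew travel cost 92 + fixed 25 = 117.
All other subsets cost ≥ 115. Minimum total cost: 109.

109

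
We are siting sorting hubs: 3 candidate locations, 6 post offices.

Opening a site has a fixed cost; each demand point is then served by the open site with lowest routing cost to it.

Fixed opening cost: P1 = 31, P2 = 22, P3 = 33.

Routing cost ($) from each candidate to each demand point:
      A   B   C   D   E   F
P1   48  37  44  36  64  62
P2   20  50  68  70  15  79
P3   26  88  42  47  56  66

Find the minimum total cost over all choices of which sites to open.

Open {P1, P2}: assign each demand point to its cheapest open site.
  A→P2 20, B→P1 37, C→P1 44, D→P1 36, E→P2 15, F→P1 62
  routing cost 214, fixed 53 → total 267.
Compare {P2, P3}: routing cost 240 + fixed 55 = 295.
Compare {P1, P2, P3}: routing cost 212 + fixed 86 = 298.
Compare {P1}: routing cost 291 + fixed 31 = 322.
All other subsets cost ≥ 295. Minimum total cost: 267.

267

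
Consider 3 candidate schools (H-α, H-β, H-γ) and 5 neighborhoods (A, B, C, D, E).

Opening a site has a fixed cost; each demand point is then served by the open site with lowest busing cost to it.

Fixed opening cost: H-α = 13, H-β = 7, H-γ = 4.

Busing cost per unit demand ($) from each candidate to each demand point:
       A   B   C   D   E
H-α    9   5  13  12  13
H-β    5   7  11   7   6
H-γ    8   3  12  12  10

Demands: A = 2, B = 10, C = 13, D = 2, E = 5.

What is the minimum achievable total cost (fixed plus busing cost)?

Open {H-β, H-γ}: assign each demand point to its cheapest open site.
  A→H-β 2×5=10, B→H-γ 10×3=30, C→H-β 13×11=143, D→H-β 2×7=14, E→H-β 5×6=30
  busing cost 227, fixed 11 → total 238.
Compare {H-α, H-β, H-γ}: busing cost 227 + fixed 24 = 251.
Compare {H-α, H-β}: busing cost 247 + fixed 20 = 267.
Compare {H-β}: busing cost 267 + fixed 7 = 274.
All other subsets cost ≥ 251. Minimum total cost: 238.

238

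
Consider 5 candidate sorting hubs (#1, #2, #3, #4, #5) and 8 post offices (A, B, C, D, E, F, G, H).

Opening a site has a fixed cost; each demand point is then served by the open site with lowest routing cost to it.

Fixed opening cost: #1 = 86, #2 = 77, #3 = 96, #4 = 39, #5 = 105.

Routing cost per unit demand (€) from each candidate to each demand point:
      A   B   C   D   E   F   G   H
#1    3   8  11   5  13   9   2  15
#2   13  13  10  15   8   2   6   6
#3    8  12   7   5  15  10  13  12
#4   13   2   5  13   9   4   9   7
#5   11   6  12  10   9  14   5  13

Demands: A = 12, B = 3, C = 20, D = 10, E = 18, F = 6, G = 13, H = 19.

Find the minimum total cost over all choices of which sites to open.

Open {#1, #4}: assign each demand point to its cheapest open site.
  A→#1 12×3=36, B→#4 3×2=6, C→#4 20×5=100, D→#1 10×5=50, E→#4 18×9=162, F→#4 6×4=24, G→#1 13×2=26, H→#4 19×7=133
  routing cost 537, fixed 125 → total 662.
Compare {#1, #2, #4}: routing cost 488 + fixed 202 = 690.
Compare {#1, #3, #4}: routing cost 537 + fixed 221 = 758.
Compare {#1, #4, #5}: routing cost 537 + fixed 230 = 767.
All other subsets cost ≥ 690. Minimum total cost: 662.

662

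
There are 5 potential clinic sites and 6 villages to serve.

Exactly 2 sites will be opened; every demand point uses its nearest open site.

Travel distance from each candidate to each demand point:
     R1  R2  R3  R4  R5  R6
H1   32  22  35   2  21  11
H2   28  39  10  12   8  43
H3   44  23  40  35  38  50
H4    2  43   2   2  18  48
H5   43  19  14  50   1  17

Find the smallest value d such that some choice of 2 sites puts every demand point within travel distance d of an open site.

19

Open {H4, H5}.
  Farthest demand point is R2 at travel distance 19 (to H5); all others are ≤ 19.
With {H1, H4} the worst case is 22.
With {H1, H2} the worst case is 28.
No size-2 selection achieves below 19.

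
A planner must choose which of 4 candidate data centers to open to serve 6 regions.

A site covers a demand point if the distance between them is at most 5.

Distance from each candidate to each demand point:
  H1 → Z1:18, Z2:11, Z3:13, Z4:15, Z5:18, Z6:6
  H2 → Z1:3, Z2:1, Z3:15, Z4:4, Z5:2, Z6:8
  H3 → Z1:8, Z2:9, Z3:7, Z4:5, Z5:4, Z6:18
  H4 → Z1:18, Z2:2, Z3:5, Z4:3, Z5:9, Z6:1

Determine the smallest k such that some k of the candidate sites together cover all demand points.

2

Coverage sets (demand points within 5 of each site):
  H1: {}
  H2: {Z1, Z2, Z4, Z5}
  H3: {Z4, Z5}
  H4: {Z2, Z3, Z4, Z6}
No single site covers all 6 demand points.
But {H2, H4} covers everything, so the minimum is 2.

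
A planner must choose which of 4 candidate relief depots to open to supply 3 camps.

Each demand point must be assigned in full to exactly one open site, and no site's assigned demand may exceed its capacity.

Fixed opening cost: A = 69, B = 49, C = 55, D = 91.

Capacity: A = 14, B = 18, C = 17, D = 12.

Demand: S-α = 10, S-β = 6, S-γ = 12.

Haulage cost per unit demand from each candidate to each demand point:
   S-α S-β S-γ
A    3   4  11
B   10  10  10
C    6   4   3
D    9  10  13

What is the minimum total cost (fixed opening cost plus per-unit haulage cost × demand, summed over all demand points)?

299

Open {A, B, C}; cheapest assignment that respects the capacities:
  A (cap 14, load 10): S-α — cost 10×3 = 30
  B (cap 18, load 6): S-β — cost 6×10 = 60
  C (cap 17, load 12): S-γ — cost 12×3 = 36
  Shipping 126, fixed 173 → total 299.
  Any other capacity-feasible assignment to {A, B, C} ships for at least 126.
Compare {B, C}: its best feasible assignment gives total 300.
Compare {A, B}: its best feasible assignment gives total 328.
Every other set of open sites that can feasibly serve all demand totals ≥ 300 even under its best assignment. Minimum: 299.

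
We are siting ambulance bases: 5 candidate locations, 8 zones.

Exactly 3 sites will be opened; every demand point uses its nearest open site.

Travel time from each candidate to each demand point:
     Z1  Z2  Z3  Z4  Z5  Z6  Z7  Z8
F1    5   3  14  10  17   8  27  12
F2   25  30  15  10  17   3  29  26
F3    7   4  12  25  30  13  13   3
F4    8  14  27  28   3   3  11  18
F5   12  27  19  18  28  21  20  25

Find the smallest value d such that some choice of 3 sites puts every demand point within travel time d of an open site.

Open {F1, F3, F4}.
  Farthest demand point is Z3 at travel time 12 (to F3); all others are ≤ 12.
With {F2, F3, F4} the worst case is 12.
With {F1, F2, F4} the worst case is 14.
No size-3 selection achieves below 12.

12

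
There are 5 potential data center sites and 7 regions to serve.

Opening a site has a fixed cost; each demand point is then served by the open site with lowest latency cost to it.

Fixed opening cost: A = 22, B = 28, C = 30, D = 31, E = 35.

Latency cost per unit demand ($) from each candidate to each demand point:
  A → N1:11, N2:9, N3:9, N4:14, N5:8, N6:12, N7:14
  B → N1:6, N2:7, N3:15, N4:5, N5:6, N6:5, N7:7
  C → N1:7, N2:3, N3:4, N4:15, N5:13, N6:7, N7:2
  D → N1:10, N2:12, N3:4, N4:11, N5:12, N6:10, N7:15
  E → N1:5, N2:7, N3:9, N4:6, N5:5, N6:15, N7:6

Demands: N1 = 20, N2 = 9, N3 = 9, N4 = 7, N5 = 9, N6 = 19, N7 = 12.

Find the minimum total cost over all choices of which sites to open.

449

Open {B, C}: assign each demand point to its cheapest open site.
  N1→B 20×6=120, N2→C 9×3=27, N3→C 9×4=36, N4→B 7×5=35, N5→B 9×6=54, N6→B 19×5=95, N7→C 12×2=24
  latency cost 391, fixed 58 → total 449.
Compare {B, C, E}: latency cost 362 + fixed 93 = 455.
Compare {A, B, C}: latency cost 391 + fixed 80 = 471.
Compare {C, E}: latency cost 407 + fixed 65 = 472.
All other subsets cost ≥ 455. Minimum total cost: 449.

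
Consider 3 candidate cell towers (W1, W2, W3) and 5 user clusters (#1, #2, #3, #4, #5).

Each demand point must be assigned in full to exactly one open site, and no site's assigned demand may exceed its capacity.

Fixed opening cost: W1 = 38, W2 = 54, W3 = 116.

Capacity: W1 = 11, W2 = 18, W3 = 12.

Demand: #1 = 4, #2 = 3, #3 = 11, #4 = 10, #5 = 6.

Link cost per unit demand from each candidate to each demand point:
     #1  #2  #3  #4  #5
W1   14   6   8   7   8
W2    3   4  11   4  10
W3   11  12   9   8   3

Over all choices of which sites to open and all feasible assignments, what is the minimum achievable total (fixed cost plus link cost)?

Open {W1, W2, W3}; cheapest assignment that respects the capacities:
  W1 (cap 11, load 11): #3 — cost 11×8 = 88
  W2 (cap 18, load 17): #1, #2, #4 — cost 4×3 + 3×4 + 10×4 = 64
  W3 (cap 12, load 6): #5 — cost 6×3 = 18
  Shipping 170, fixed 208 → total 378.
  Any other capacity-feasible assignment to {W1, W2, W3} ships for at least 170.
Total demand is 34 and no other set of sites has combined capacity ≥ 34, so {W1, W2, W3} is the only feasible choice of open sites. Minimum: 378.

378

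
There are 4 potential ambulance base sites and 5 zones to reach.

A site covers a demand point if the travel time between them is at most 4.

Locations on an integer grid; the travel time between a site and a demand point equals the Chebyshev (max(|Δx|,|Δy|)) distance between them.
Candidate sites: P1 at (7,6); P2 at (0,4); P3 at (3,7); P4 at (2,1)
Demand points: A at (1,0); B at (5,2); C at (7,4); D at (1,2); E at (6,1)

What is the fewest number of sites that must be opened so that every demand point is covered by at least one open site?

2

Coverage sets (demand points within 4 of each site):
  P1: {B, C}
  P2: {A, D}
  P3: {C}
  P4: {A, B, D, E}
No single site covers all 5 demand points.
But {P1, P4} covers everything, so the minimum is 2.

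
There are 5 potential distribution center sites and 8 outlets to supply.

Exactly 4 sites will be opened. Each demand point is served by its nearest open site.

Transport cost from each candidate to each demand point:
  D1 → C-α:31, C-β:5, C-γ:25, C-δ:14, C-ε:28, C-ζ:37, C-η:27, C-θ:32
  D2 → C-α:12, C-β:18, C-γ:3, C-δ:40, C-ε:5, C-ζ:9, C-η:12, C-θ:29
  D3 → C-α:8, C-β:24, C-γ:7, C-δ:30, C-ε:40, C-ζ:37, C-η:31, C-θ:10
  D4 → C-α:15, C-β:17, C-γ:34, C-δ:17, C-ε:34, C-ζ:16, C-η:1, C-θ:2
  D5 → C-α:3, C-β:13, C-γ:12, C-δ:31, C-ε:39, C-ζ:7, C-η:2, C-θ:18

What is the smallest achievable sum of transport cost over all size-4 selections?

40

Open {D1, D2, D4, D5}.
  C-α→D5 3, C-β→D1 5, C-γ→D2 3, C-δ→D1 14, C-ε→D2 5, C-ζ→D5 7, C-η→D4 1, C-θ→D4 2  ⇒ total 40.
Compare {D1, D2, D3, D4}: total 47.
Compare {D1, D2, D3, D5}: total 49.
No size-4 selection does better; minimum is 40.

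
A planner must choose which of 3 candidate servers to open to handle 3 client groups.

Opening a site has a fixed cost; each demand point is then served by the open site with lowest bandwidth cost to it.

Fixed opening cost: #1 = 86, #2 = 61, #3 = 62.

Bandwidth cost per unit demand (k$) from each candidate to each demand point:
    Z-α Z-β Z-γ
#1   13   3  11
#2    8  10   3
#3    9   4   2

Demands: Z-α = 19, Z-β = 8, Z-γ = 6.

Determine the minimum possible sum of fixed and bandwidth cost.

Open {#3}: assign each demand point to its cheapest open site.
  Z-α→#3 19×9=171, Z-β→#3 8×4=32, Z-γ→#3 6×2=12
  bandwidth cost 215, fixed 62 → total 277.
Compare {#2}: bandwidth cost 250 + fixed 61 = 311.
Compare {#2, #3}: bandwidth cost 196 + fixed 123 = 319.
Compare {#1, #2}: bandwidth cost 194 + fixed 147 = 341.
All other subsets cost ≥ 311. Minimum total cost: 277.

277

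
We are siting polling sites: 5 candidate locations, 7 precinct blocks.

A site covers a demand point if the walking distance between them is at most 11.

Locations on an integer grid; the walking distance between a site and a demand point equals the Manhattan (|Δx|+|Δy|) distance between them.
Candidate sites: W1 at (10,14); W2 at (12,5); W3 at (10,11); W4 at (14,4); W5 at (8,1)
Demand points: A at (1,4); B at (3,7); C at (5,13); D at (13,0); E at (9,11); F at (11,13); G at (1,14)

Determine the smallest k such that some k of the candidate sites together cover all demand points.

Coverage sets (demand points within 11 of each site):
  W1: {C, E, F, G}
  W2: {B, D, E, F}
  W3: {B, C, E, F}
  W4: {D}
  W5: {A, B, D, E}
No single site covers all 7 demand points.
But {W1, W5} covers everything, so the minimum is 2.

2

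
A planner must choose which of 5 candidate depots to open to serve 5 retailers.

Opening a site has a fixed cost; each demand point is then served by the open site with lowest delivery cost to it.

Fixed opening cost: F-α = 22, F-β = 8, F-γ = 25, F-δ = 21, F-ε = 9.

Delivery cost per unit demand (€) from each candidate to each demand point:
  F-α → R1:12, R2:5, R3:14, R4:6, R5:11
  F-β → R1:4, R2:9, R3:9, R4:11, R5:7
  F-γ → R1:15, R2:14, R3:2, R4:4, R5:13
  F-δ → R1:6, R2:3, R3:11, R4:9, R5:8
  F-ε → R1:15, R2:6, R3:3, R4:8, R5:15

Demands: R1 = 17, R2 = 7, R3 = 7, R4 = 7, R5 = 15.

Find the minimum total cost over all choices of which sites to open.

Open {F-β, F-γ, F-δ}: assign each demand point to its cheapest open site.
  R1→F-β 17×4=68, R2→F-δ 7×3=21, R3→F-γ 7×2=14, R4→F-γ 7×4=28, R5→F-β 15×7=105
  delivery cost 236, fixed 54 → total 290.
Compare {F-β, F-γ, F-ε}: delivery cost 257 + fixed 42 = 299.
Compare {F-β, F-γ, F-δ, F-ε}: delivery cost 236 + fixed 63 = 299.
Compare {F-α, F-β, F-γ}: delivery cost 250 + fixed 55 = 305.
All other subsets cost ≥ 299. Minimum total cost: 290.

290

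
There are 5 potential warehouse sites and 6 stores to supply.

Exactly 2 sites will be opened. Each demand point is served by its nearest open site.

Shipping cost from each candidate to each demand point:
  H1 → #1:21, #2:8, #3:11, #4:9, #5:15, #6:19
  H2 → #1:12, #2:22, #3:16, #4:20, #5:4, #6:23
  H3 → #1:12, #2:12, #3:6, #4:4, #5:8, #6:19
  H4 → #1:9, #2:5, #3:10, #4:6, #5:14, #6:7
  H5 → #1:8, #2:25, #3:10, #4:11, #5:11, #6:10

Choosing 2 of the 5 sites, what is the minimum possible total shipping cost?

39

Open {H3, H4}.
  #1→H4 9, #2→H4 5, #3→H3 6, #4→H3 4, #5→H3 8, #6→H4 7  ⇒ total 39.
Compare {H2, H4}: total 41.
Compare {H4, H5}: total 47.
No size-2 selection does better; minimum is 39.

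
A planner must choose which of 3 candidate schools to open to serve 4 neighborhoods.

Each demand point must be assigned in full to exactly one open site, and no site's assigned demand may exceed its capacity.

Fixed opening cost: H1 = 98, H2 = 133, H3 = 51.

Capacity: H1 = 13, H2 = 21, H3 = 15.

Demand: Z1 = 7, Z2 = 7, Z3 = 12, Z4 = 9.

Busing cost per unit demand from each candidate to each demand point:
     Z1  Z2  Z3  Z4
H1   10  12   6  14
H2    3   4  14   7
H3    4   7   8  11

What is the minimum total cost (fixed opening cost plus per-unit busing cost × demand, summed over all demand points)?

Open {H1, H2, H3}; cheapest assignment that respects the capacities:
  H1 (cap 13, load 12): Z3 — cost 12×6 = 72
  H2 (cap 21, load 16): Z2, Z4 — cost 7×4 + 9×7 = 91
  H3 (cap 15, load 7): Z1 — cost 7×4 = 28
  Shipping 191, fixed 282 → total 473.
  Any other capacity-feasible assignment to {H1, H2, H3} ships for at least 191.
Compare {H2, H3}: its best feasible assignment gives total 492.
Every other set of open sites that can feasibly serve all demand totals ≥ 492 even under its best assignment. Minimum: 473.

473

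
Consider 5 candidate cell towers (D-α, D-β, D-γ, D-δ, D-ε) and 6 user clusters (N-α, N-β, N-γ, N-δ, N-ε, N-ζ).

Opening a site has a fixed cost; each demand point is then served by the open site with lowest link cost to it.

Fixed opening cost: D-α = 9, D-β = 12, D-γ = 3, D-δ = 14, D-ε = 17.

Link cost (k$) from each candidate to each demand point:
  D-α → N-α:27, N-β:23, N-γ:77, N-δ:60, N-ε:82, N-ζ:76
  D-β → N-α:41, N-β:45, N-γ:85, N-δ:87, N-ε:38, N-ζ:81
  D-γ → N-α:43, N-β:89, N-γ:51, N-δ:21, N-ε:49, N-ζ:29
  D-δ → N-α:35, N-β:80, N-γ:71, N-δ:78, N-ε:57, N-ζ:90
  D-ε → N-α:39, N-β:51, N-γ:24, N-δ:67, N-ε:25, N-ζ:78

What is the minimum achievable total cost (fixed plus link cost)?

178

Open {D-α, D-γ, D-ε}: assign each demand point to its cheapest open site.
  N-α→D-α 27, N-β→D-α 23, N-γ→D-ε 24, N-δ→D-γ 21, N-ε→D-ε 25, N-ζ→D-γ 29
  link cost 149, fixed 29 → total 178.
Compare {D-α, D-β, D-γ, D-ε}: link cost 149 + fixed 41 = 190.
Compare {D-α, D-γ, D-δ, D-ε}: link cost 149 + fixed 43 = 192.
Compare {D-α, D-β, D-γ, D-δ, D-ε}: link cost 149 + fixed 55 = 204.
All other subsets cost ≥ 190. Minimum total cost: 178.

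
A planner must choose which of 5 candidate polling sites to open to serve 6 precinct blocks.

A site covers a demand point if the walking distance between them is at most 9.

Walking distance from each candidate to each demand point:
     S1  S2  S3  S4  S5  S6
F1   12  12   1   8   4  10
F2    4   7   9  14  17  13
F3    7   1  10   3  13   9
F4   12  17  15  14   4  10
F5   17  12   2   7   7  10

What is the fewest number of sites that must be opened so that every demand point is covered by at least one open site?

Coverage sets (demand points within 9 of each site):
  F1: {S3, S4, S5}
  F2: {S1, S2, S3}
  F3: {S1, S2, S4, S6}
  F4: {S5}
  F5: {S3, S4, S5}
No single site covers all 6 demand points.
But {F1, F3} covers everything, so the minimum is 2.

2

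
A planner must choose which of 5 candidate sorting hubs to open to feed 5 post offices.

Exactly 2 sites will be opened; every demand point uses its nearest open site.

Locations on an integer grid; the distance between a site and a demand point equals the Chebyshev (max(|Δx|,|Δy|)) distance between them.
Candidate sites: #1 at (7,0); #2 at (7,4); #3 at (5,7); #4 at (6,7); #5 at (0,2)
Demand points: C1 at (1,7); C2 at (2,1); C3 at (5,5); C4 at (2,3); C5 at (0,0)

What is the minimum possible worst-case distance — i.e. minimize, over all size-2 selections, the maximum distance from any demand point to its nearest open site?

Open {#3, #5}.
  Farthest demand point is C1 at distance 4 (to #3); all others are ≤ 4.
With {#1, #5} the worst case is 5.
With {#2, #5} the worst case is 5.
No size-2 selection achieves below 4.

4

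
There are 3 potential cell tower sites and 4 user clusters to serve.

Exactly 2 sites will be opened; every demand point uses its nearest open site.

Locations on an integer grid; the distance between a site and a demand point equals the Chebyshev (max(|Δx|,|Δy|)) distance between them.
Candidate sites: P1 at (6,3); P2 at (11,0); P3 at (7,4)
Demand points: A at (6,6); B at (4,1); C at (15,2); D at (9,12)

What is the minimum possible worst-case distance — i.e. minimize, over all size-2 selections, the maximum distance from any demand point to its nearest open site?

8

Open {P1, P3}.
  Farthest demand point is C at distance 8 (to P3); all others are ≤ 8.
With {P2, P3} the worst case is 8.
With {P1, P2} the worst case is 9.
No size-2 selection achieves below 8.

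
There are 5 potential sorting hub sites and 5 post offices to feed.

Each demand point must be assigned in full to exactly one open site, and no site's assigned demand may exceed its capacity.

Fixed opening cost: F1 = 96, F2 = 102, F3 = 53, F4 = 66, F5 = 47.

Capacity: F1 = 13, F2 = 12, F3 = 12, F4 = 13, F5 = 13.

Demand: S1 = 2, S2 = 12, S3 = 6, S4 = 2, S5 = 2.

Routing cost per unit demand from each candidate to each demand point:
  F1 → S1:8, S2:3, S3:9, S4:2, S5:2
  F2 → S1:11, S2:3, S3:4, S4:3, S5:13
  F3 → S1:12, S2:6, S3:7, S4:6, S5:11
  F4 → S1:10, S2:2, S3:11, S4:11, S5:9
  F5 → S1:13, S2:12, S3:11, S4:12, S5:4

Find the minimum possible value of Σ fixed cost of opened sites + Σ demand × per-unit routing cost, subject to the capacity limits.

243

Open {F3, F4}; cheapest assignment that respects the capacities:
  F3 (cap 12, load 12): S1, S3, S4, S5 — cost 2×12 + 6×7 + 2×6 + 2×11 = 100
  F4 (cap 13, load 12): S2 — cost 12×2 = 24
  Shipping 124, fixed 119 → total 243.
  Any other capacity-feasible assignment to {F3, F4} ships for at least 124.
Compare {F4, F5}: its best feasible assignment gives total 261.
Compare {F1, F4}: its best feasible assignment gives total 264.
Every other set of open sites that can feasibly serve all demand totals ≥ 261 even under its best assignment. Minimum: 243.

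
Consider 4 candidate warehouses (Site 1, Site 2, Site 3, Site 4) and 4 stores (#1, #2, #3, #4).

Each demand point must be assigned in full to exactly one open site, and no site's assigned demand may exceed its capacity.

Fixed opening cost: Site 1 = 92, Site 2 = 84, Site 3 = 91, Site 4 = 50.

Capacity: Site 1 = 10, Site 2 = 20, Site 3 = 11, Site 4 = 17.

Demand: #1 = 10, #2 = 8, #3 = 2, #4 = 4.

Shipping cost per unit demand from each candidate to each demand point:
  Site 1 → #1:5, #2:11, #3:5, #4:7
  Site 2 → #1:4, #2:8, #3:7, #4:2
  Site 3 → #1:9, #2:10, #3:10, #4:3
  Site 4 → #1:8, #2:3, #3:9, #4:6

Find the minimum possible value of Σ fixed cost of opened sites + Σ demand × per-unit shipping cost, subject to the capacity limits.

220

Open {Site 2, Site 4}; cheapest assignment that respects the capacities:
  Site 2 (cap 20, load 16): #1, #3, #4 — cost 10×4 + 2×7 + 4×2 = 62
  Site 4 (cap 17, load 8): #2 — cost 8×3 = 24
  Shipping 86, fixed 134 → total 220.
  Any other capacity-feasible assignment to {Site 2, Site 4} ships for at least 86.
Compare {Site 1, Site 4}: its best feasible assignment gives total 258.
Compare {Site 3, Site 4}: its best feasible assignment gives total 297.
Every other set of open sites that can feasibly serve all demand totals ≥ 258 even under its best assignment. Minimum: 220.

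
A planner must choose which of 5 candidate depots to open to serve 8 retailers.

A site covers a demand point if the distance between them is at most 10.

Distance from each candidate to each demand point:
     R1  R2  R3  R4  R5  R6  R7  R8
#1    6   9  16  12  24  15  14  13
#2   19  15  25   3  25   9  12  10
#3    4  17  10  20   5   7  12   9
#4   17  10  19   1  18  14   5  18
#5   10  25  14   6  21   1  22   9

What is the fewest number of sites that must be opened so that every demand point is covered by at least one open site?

Coverage sets (demand points within 10 of each site):
  #1: {R1, R2}
  #2: {R4, R6, R8}
  #3: {R1, R3, R5, R6, R8}
  #4: {R2, R4, R7}
  #5: {R1, R4, R6, R8}
No single site covers all 8 demand points.
But {#3, #4} covers everything, so the minimum is 2.

2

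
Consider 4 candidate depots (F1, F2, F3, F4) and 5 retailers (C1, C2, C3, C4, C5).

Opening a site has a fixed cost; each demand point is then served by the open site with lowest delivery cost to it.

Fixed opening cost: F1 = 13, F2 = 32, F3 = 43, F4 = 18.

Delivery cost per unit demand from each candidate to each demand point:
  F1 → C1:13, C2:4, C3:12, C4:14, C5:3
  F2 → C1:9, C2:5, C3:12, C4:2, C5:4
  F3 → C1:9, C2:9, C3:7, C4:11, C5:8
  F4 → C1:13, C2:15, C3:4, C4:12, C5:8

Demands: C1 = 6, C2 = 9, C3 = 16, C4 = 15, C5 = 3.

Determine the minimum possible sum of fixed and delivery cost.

Open {F2, F4}: assign each demand point to its cheapest open site.
  C1→F2 6×9=54, C2→F2 9×5=45, C3→F4 16×4=64, C4→F2 15×2=30, C5→F2 3×4=12
  delivery cost 205, fixed 50 → total 255.
Compare {F1, F2, F4}: delivery cost 193 + fixed 63 = 256.
Compare {F2, F3, F4}: delivery cost 205 + fixed 93 = 298.
Compare {F1, F2, F3, F4}: delivery cost 193 + fixed 106 = 299.
All other subsets cost ≥ 256. Minimum total cost: 255.

255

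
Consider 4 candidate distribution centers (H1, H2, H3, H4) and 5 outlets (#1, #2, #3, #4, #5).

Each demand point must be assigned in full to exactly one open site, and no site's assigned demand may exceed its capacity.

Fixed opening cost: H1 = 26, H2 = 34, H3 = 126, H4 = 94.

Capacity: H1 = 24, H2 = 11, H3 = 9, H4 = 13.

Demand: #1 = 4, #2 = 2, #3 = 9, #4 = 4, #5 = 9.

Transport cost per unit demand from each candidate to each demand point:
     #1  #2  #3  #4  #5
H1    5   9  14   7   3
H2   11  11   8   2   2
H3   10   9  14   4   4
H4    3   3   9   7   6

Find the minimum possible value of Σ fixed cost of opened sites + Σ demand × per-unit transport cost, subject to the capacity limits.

Open {H1, H2}; cheapest assignment that respects the capacities:
  H1 (cap 24, load 19): #1, #2, #4, #5 — cost 4×5 + 2×9 + 4×7 + 9×3 = 93
  H2 (cap 11, load 9): #3 — cost 9×8 = 72
  Shipping 165, fixed 60 → total 225.
  Any other capacity-feasible assignment to {H1, H2} ships for at least 165.
Compare {H1, H4}: its best feasible assignment gives total 282.
Compare {H1, H2, H4}: its best feasible assignment gives total 296.
Every other set of open sites that can feasibly serve all demand totals ≥ 282 even under its best assignment. Minimum: 225.

225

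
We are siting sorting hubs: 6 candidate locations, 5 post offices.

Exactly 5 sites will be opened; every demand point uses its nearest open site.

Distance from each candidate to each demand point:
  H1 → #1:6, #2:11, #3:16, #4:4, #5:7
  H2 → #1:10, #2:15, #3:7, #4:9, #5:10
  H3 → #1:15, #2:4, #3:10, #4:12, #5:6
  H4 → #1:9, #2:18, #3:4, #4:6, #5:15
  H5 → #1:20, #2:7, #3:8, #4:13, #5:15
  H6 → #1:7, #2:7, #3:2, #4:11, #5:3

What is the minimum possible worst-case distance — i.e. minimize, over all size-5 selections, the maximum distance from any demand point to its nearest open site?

Open {H1, H2, H3, H4, H5}.
  Farthest demand point is #1 at distance 6 (to H1); all others are ≤ 6.
With {H1, H2, H3, H4, H6} the worst case is 6.
With {H1, H2, H3, H5, H6} the worst case is 6.
No size-5 selection achieves below 6.

6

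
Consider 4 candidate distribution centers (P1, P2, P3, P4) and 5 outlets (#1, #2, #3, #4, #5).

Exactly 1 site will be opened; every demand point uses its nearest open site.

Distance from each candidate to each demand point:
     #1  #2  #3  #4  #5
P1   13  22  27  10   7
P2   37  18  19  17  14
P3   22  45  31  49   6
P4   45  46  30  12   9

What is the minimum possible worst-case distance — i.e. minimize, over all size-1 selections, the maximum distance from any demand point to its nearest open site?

27

Open {P1}.
  Farthest demand point is #3 at distance 27 (to P1); all others are ≤ 27.
With {P2} the worst case is 37.
With {P4} the worst case is 46.
No size-1 selection achieves below 27.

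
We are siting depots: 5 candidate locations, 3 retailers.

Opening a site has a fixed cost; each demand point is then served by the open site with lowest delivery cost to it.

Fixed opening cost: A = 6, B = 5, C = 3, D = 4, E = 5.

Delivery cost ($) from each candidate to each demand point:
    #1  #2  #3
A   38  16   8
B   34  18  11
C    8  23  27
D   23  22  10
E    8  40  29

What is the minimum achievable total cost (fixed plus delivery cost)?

41

Open {A, C}: assign each demand point to its cheapest open site.
  #1→C 8, #2→A 16, #3→A 8
  delivery cost 32, fixed 9 → total 41.
Compare {A, E}: delivery cost 32 + fixed 11 = 43.
Compare {B, C}: delivery cost 37 + fixed 8 = 45.
Compare {A, C, D}: delivery cost 32 + fixed 13 = 45.
All other subsets cost ≥ 43. Minimum total cost: 41.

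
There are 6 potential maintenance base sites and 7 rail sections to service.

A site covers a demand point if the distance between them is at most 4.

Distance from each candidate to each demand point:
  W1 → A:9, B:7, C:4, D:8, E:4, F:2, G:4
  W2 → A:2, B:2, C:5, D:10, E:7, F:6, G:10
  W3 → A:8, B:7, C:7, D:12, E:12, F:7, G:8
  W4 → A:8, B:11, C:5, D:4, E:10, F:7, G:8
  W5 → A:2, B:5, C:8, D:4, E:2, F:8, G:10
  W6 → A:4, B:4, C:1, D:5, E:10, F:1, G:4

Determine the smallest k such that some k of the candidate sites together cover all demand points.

Coverage sets (demand points within 4 of each site):
  W1: {C, E, F, G}
  W2: {A, B}
  W3: {}
  W4: {D}
  W5: {A, D, E}
  W6: {A, B, C, F, G}
No single site covers all 7 demand points.
But {W5, W6} covers everything, so the minimum is 2.

2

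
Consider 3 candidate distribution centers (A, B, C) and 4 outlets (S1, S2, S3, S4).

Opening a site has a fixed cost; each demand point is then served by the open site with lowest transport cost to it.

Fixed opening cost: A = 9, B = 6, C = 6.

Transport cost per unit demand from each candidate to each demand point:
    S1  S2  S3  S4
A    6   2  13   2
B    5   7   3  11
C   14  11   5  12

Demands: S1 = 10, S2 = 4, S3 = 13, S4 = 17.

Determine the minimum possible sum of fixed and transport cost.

Open {A, B}: assign each demand point to its cheapest open site.
  S1→B 10×5=50, S2→A 4×2=8, S3→B 13×3=39, S4→A 17×2=34
  transport cost 131, fixed 15 → total 146.
Compare {A, B, C}: transport cost 131 + fixed 21 = 152.
Compare {A, C}: transport cost 167 + fixed 15 = 182.
Compare {A}: transport cost 271 + fixed 9 = 280.
All other subsets cost ≥ 152. Minimum total cost: 146.

146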